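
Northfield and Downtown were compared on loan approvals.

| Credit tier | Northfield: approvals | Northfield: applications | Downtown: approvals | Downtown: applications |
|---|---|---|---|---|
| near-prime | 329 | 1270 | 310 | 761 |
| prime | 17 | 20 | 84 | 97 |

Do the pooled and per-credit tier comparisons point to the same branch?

Yes

Near-prime: Northfield 329/1270 = 25.9%, Downtown 310/761 = 40.7% → Downtown
Prime: Northfield 17/20 = 85.0%, Downtown 84/97 = 86.6% → Downtown
Overall: Northfield 346/1290 = 26.8%, Downtown 394/858 = 45.9% → Downtown
Downtown wins overall and in every credit group — no reversal.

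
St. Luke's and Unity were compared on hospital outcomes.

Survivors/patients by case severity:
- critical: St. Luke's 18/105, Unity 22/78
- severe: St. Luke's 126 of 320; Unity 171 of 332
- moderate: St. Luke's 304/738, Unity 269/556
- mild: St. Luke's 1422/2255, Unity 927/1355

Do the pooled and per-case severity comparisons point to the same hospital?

Yes

Critical: St. Luke's 18/105 = 17.1%, Unity 22/78 = 28.2% → Unity
Severe: St. Luke's 126/320 = 39.4%, Unity 171/332 = 51.5% → Unity
Moderate: St. Luke's 304/738 = 41.2%, Unity 269/556 = 48.4% → Unity
Mild: St. Luke's 1422/2255 = 63.1%, Unity 927/1355 = 68.4% → Unity
Overall: St. Luke's 1870/3418 = 54.7%, Unity 1389/2321 = 59.8% → Unity
Unity wins overall and in every case group — no reversal.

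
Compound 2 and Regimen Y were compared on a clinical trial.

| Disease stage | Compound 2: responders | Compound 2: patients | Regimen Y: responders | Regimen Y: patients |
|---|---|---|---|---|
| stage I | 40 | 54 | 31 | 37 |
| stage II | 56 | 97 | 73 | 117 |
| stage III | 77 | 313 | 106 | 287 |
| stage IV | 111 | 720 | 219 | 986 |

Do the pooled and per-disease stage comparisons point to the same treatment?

Yes

Stage I: Compound 2 40/54 = 74.1%, Regimen Y 31/37 = 83.8% → Regimen Y
Stage II: Compound 2 56/97 = 57.7%, Regimen Y 73/117 = 62.4% → Regimen Y
Stage III: Compound 2 77/313 = 24.6%, Regimen Y 106/287 = 36.9% → Regimen Y
Stage IV: Compound 2 111/720 = 15.4%, Regimen Y 219/986 = 22.2% → Regimen Y
Overall: Compound 2 284/1184 = 24.0%, Regimen Y 429/1427 = 30.1% → Regimen Y
Regimen Y wins overall and in every disease group — no reversal.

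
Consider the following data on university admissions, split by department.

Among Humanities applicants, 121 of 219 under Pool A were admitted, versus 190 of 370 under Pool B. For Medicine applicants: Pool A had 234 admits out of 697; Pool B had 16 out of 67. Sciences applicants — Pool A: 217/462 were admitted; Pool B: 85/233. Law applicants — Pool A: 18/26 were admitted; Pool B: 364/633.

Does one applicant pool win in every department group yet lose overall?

Humanities: Pool A 121/219 = 55.3%, Pool B 190/370 = 51.4% → Pool A
Medicine: Pool A 234/697 = 33.6%, Pool B 16/67 = 23.9% → Pool A
Sciences: Pool A 217/462 = 47.0%, Pool B 85/233 = 36.5% → Pool A
Law: Pool A 18/26 = 69.2%, Pool B 364/633 = 57.5% → Pool A
Overall: Pool A 590/1404 = 42.0%, Pool B 655/1303 = 50.3% → Pool B
Pool A wins each department group but Pool B wins overall — the comparison reverses. Pool A's applicants skew toward Medicine, which has a lower base rate.

Yes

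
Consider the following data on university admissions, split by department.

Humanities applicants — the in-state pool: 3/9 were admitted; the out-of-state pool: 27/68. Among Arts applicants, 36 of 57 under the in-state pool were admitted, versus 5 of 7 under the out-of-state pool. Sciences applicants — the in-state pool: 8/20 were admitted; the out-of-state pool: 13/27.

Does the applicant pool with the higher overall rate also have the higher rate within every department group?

Humanities: the in-state pool 3/9 = 33.3%, the out-of-state pool 27/68 = 39.7% → the out-of-state pool
Arts: the in-state pool 36/57 = 63.2%, the out-of-state pool 5/7 = 71.4% → the out-of-state pool
Sciences: the in-state pool 8/20 = 40.0%, the out-of-state pool 13/27 = 48.1% → the out-of-state pool
Overall: the in-state pool 47/86 = 54.7%, the out-of-state pool 45/102 = 44.1% → the in-state pool
The out-of-state pool wins each department group but the in-state pool wins overall — the comparison reverses. The out-of-state pool's applicants skew toward Humanities, which has a lower base rate.

No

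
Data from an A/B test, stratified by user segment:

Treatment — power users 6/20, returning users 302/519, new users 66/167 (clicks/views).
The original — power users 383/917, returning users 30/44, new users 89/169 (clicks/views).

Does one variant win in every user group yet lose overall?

Power users: Treatment 6/20 = 30.0%, the original 383/917 = 41.8% → the original
Returning users: Treatment 302/519 = 58.2%, the original 30/44 = 68.2% → the original
New users: Treatment 66/167 = 39.5%, the original 89/169 = 52.7% → the original
Overall: Treatment 374/706 = 53.0%, the original 502/1130 = 44.4% → Treatment
The original wins each user group but Treatment wins overall — the comparison reverses. The original's views skew toward power users, which has a lower base rate.

Yes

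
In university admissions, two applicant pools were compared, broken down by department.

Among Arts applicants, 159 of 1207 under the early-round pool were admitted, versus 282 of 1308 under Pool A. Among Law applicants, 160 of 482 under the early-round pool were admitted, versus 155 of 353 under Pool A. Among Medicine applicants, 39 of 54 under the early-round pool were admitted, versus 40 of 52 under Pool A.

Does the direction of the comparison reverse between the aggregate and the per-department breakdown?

Arts: the early-round pool 159/1207 = 13.2%, Pool A 282/1308 = 21.6% → Pool A
Law: the early-round pool 160/482 = 33.2%, Pool A 155/353 = 43.9% → Pool A
Medicine: the early-round pool 39/54 = 72.2%, Pool A 40/52 = 76.9% → Pool A
Overall: the early-round pool 358/1743 = 20.5%, Pool A 477/1713 = 27.8% → Pool A
Pool A wins overall and in every department group — no reversal.

No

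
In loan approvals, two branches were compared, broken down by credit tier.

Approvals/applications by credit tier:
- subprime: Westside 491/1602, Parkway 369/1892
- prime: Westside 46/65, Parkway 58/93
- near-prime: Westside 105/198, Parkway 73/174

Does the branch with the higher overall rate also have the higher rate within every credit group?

Yes

Subprime: Westside 491/1602 = 30.6%, Parkway 369/1892 = 19.5% → Westside
Prime: Westside 46/65 = 70.8%, Parkway 58/93 = 62.4% → Westside
Near-prime: Westside 105/198 = 53.0%, Parkway 73/174 = 42.0% → Westside
Overall: Westside 642/1865 = 34.4%, Parkway 500/2159 = 23.2% → Westside
Westside wins overall and in every credit group — no reversal.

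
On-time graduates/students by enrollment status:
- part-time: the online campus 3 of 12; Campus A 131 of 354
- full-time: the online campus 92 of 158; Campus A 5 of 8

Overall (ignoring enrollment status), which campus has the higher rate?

the online campus

Part-time: the online campus 3/12 = 25.0%, Campus A 131/354 = 37.0% → Campus A
Full-time: the online campus 92/158 = 58.2%, Campus A 5/8 = 62.5% → Campus A
Overall: the online campus 95/170 = 55.9%, Campus A 136/362 = 37.6% → the online campus
(Campus A wins every enrollment group but the online campus wins overall — Campus A's students skew toward the low-rate part-time group.)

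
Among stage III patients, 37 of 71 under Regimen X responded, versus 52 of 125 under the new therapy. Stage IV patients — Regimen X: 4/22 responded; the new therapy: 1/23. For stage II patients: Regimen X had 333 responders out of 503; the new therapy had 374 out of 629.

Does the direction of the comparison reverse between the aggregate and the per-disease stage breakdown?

Stage III: Regimen X 37/71 = 52.1%, the new therapy 52/125 = 41.6% → Regimen X
Stage IV: Regimen X 4/22 = 18.2%, the new therapy 1/23 = 4.3% → Regimen X
Stage II: Regimen X 333/503 = 66.2%, the new therapy 374/629 = 59.5% → Regimen X
Overall: Regimen X 374/596 = 62.8%, the new therapy 427/777 = 55.0% → Regimen X
Regimen X wins overall and in every disease group — no reversal.

No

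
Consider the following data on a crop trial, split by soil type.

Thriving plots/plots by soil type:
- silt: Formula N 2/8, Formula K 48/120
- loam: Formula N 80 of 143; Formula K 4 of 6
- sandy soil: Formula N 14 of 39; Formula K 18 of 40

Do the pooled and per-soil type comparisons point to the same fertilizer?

Silt: Formula N 2/8 = 25.0%, Formula K 48/120 = 40.0% → Formula K
Loam: Formula N 80/143 = 55.9%, Formula K 4/6 = 66.7% → Formula K
Sandy soil: Formula N 14/39 = 35.9%, Formula K 18/40 = 45.0% → Formula K
Overall: Formula N 96/190 = 50.5%, Formula K 70/166 = 42.2% → Formula N
Formula K wins each soil group but Formula N wins overall — the comparison reverses. Formula K's plots skew toward silt, which has a lower base rate.

No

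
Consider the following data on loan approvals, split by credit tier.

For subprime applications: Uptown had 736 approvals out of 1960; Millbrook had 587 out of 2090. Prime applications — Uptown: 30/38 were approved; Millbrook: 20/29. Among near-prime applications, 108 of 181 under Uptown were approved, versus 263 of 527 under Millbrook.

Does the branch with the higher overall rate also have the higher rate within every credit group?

Subprime: Uptown 736/1960 = 37.6%, Millbrook 587/2090 = 28.1% → Uptown
Prime: Uptown 30/38 = 78.9%, Millbrook 20/29 = 69.0% → Uptown
Near-prime: Uptown 108/181 = 59.7%, Millbrook 263/527 = 49.9% → Uptown
Overall: Uptown 874/2179 = 40.1%, Millbrook 870/2646 = 32.9% → Uptown
Uptown wins overall and in every credit group — no reversal.

Yes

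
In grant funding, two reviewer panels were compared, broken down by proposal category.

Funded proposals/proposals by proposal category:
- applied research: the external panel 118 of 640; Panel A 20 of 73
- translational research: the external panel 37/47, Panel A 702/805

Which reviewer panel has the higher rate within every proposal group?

Applied research: the external panel 118/640 = 18.4%, Panel A 20/73 = 27.4% → Panel A
Translational research: the external panel 37/47 = 78.7%, Panel A 702/805 = 87.2% → Panel A
Panel A has the higher rate in both groups.

Panel A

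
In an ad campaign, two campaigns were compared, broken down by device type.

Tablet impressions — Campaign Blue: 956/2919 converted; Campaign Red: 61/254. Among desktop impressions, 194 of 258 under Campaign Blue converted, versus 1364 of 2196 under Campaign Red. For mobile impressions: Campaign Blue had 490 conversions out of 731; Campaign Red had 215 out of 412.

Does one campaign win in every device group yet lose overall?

Tablet: Campaign Blue 956/2919 = 32.8%, Campaign Red 61/254 = 24.0% → Campaign Blue
Desktop: Campaign Blue 194/258 = 75.2%, Campaign Red 1364/2196 = 62.1% → Campaign Blue
Mobile: Campaign Blue 490/731 = 67.0%, Campaign Red 215/412 = 52.2% → Campaign Blue
Overall: Campaign Blue 1640/3908 = 42.0%, Campaign Red 1640/2862 = 57.3% → Campaign Red
Campaign Blue wins each device group but Campaign Red wins overall — the comparison reverses. Campaign Blue's impressions skew toward tablet, which has a lower base rate.

Yes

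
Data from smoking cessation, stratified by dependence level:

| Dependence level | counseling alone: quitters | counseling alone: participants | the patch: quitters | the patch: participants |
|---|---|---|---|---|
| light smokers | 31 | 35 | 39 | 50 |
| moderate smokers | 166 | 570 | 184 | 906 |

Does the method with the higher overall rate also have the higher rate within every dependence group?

Light smokers: counseling alone 31/35 = 88.6%, the patch 39/50 = 78.0% → counseling alone
Moderate smokers: counseling alone 166/570 = 29.1%, the patch 184/906 = 20.3% → counseling alone
Overall: counseling alone 197/605 = 32.6%, the patch 223/956 = 23.3% → counseling alone
Counseling alone wins overall and in every dependence group — no reversal.

Yes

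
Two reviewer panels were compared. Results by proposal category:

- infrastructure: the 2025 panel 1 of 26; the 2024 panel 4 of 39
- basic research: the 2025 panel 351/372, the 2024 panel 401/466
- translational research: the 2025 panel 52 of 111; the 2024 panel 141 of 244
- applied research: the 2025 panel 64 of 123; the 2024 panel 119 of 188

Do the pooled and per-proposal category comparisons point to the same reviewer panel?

Infrastructure: the 2025 panel 1/26 = 3.8%, the 2024 panel 4/39 = 10.3% → the 2024 panel
Basic research: the 2025 panel 351/372 = 94.4%, the 2024 panel 401/466 = 86.1% → the 2025 panel
Translational research: the 2025 panel 52/111 = 46.8%, the 2024 panel 141/244 = 57.8% → the 2024 panel
Applied research: the 2025 panel 64/123 = 52.0%, the 2024 panel 119/188 = 63.3% → the 2024 panel
Overall: the 2025 panel 468/632 = 74.1%, the 2024 panel 665/937 = 71.0% → the 2025 panel
Neither sweeps: the 2025 panel wins 1 of 4 groups, the 2024 panel wins 3. The 2025 panel wins overall but not every group — no Simpson reversal.

No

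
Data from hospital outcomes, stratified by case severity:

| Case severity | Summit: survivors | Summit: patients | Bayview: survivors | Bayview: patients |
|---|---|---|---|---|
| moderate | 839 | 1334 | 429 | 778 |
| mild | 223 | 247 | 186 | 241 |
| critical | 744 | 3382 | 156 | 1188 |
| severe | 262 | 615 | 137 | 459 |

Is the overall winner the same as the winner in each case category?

Yes

Moderate: Summit 839/1334 = 62.9%, Bayview 429/778 = 55.1% → Summit
Mild: Summit 223/247 = 90.3%, Bayview 186/241 = 77.2% → Summit
Critical: Summit 744/3382 = 22.0%, Bayview 156/1188 = 13.1% → Summit
Severe: Summit 262/615 = 42.6%, Bayview 137/459 = 29.8% → Summit
Overall: Summit 2068/5578 = 37.1%, Bayview 908/2666 = 34.1% → Summit
Summit wins overall and in every case group — no reversal.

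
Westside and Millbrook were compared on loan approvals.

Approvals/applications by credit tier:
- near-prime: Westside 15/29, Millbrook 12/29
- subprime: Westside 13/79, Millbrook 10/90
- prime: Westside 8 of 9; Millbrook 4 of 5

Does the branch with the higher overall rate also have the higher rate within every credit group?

Near-prime: Westside 15/29 = 51.7%, Millbrook 12/29 = 41.4% → Westside
Subprime: Westside 13/79 = 16.5%, Millbrook 10/90 = 11.1% → Westside
Prime: Westside 8/9 = 88.9%, Millbrook 4/5 = 80.0% → Westside
Overall: Westside 36/117 = 30.8%, Millbrook 26/124 = 21.0% → Westside
Westside wins overall and in every credit group — no reversal.

Yes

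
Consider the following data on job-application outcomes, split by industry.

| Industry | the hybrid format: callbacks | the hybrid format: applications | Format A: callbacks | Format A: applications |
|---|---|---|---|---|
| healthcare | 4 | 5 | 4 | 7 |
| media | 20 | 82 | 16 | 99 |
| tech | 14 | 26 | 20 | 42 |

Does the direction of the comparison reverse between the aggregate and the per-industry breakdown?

No

Healthcare: the hybrid format 4/5 = 80.0%, Format A 4/7 = 57.1% → the hybrid format
Media: the hybrid format 20/82 = 24.4%, Format A 16/99 = 16.2% → the hybrid format
Tech: the hybrid format 14/26 = 53.8%, Format A 20/42 = 47.6% → the hybrid format
Overall: the hybrid format 38/113 = 33.6%, Format A 40/148 = 27.0% → the hybrid format
The hybrid format wins overall and in every industry group — no reversal.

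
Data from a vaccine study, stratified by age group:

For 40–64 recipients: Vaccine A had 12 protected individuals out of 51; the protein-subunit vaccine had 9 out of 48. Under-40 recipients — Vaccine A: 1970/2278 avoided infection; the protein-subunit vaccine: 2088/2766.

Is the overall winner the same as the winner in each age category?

Yes

40–64: Vaccine A 12/51 = 23.5%, the protein-subunit vaccine 9/48 = 18.8% → Vaccine A
Under-40: Vaccine A 1970/2278 = 86.5%, the protein-subunit vaccine 2088/2766 = 75.5% → Vaccine A
Overall: Vaccine A 1982/2329 = 85.1%, the protein-subunit vaccine 2097/2814 = 74.5% → Vaccine A
Vaccine A wins overall and in every age group — no reversal.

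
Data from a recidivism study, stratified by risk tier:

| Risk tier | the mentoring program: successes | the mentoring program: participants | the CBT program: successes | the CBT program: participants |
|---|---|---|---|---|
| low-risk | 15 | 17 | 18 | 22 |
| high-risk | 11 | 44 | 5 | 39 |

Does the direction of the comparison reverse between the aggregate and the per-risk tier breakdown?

No

Low-risk: the mentoring program 15/17 = 88.2%, the CBT program 18/22 = 81.8% → the mentoring program
High-risk: the mentoring program 11/44 = 25.0%, the CBT program 5/39 = 12.8% → the mentoring program
Overall: the mentoring program 26/61 = 42.6%, the CBT program 23/61 = 37.7% → the mentoring program
The mentoring program wins overall and in every risk group — no reversal.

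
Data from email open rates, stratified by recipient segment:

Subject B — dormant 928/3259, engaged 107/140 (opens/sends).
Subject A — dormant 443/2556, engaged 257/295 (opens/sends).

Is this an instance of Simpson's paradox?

No

Dormant: Subject B 928/3259 = 28.5%, Subject A 443/2556 = 17.3% → Subject B
Engaged: Subject B 107/140 = 76.4%, Subject A 257/295 = 87.1% → Subject A
Overall: Subject B 1035/3399 = 30.5%, Subject A 700/2851 = 24.6% → Subject B
Neither sweeps: Subject B wins 1 of 2 groups, Subject A wins 1. Subject B wins overall but not every group — no Simpson reversal.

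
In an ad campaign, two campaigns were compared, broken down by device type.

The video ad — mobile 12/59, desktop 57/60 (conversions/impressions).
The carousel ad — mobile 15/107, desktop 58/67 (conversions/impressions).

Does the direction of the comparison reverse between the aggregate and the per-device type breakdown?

No

Mobile: the video ad 12/59 = 20.3%, the carousel ad 15/107 = 14.0% → the video ad
Desktop: the video ad 57/60 = 95.0%, the carousel ad 58/67 = 86.6% → the video ad
Overall: the video ad 69/119 = 58.0%, the carousel ad 73/174 = 42.0% → the video ad
The video ad wins overall and in every device group — no reversal.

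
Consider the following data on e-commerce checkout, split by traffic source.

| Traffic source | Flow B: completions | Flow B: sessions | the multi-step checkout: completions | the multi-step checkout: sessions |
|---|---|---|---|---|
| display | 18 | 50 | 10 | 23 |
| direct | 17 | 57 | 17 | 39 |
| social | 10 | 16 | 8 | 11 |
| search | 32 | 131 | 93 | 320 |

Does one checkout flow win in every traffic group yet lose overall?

Display: Flow B 18/50 = 36.0%, the multi-step checkout 10/23 = 43.5% → the multi-step checkout
Direct: Flow B 17/57 = 29.8%, the multi-step checkout 17/39 = 43.6% → the multi-step checkout
Social: Flow B 10/16 = 62.5%, the multi-step checkout 8/11 = 72.7% → the multi-step checkout
Search: Flow B 32/131 = 24.4%, the multi-step checkout 93/320 = 29.1% → the multi-step checkout
Overall: Flow B 77/254 = 30.3%, the multi-step checkout 128/393 = 32.6% → the multi-step checkout
The multi-step checkout wins overall and in every traffic group — no reversal.

No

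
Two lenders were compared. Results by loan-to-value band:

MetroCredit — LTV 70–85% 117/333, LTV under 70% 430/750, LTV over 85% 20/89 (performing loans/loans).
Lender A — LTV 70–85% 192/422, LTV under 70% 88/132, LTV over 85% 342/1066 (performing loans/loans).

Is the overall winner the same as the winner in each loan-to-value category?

No

LTV 70–85%: MetroCredit 117/333 = 35.1%, Lender A 192/422 = 45.5% → Lender A
LTV under 70%: MetroCredit 430/750 = 57.3%, Lender A 88/132 = 66.7% → Lender A
LTV over 85%: MetroCredit 20/89 = 22.5%, Lender A 342/1066 = 32.1% → Lender A
Overall: MetroCredit 567/1172 = 48.4%, Lender A 622/1620 = 38.4% → MetroCredit
Lender A wins each loan-to-value group but MetroCredit wins overall — the comparison reverses. Lender A's loans skew toward LTV over 85%, which has a lower base rate.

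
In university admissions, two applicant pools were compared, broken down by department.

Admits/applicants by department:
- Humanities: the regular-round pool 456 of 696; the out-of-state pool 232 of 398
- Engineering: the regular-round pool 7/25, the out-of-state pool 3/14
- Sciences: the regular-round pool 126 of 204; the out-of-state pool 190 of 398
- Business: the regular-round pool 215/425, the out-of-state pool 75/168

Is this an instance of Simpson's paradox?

No

Humanities: the regular-round pool 456/696 = 65.5%, the out-of-state pool 232/398 = 58.3% → the regular-round pool
Engineering: the regular-round pool 7/25 = 28.0%, the out-of-state pool 3/14 = 21.4% → the regular-round pool
Sciences: the regular-round pool 126/204 = 61.8%, the out-of-state pool 190/398 = 47.7% → the regular-round pool
Business: the regular-round pool 215/425 = 50.6%, the out-of-state pool 75/168 = 44.6% → the regular-round pool
Overall: the regular-round pool 804/1350 = 59.6%, the out-of-state pool 500/978 = 51.1% → the regular-round pool
The regular-round pool wins overall and in every department group — no reversal.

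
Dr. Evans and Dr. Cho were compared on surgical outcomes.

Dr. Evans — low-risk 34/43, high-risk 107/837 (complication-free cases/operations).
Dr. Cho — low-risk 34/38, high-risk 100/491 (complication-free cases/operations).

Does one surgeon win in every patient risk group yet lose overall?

No

Low-risk: Dr. Evans 34/43 = 79.1%, Dr. Cho 34/38 = 89.5% → Dr. Cho
High-risk: Dr. Evans 107/837 = 12.8%, Dr. Cho 100/491 = 20.4% → Dr. Cho
Overall: Dr. Evans 141/880 = 16.0%, Dr. Cho 134/529 = 25.3% → Dr. Cho
Dr. Cho wins overall and in every patient risk group — no reversal.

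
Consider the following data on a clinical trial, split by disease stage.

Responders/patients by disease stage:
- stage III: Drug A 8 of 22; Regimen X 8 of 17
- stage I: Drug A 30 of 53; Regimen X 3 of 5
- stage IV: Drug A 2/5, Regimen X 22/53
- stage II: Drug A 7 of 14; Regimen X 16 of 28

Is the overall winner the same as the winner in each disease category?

Stage III: Drug A 8/22 = 36.4%, Regimen X 8/17 = 47.1% → Regimen X
Stage I: Drug A 30/53 = 56.6%, Regimen X 3/5 = 60.0% → Regimen X
Stage IV: Drug A 2/5 = 40.0%, Regimen X 22/53 = 41.5% → Regimen X
Stage II: Drug A 7/14 = 50.0%, Regimen X 16/28 = 57.1% → Regimen X
Overall: Drug A 47/94 = 50.0%, Regimen X 49/103 = 47.6% → Drug A
Regimen X wins each disease group but Drug A wins overall — the comparison reverses. Regimen X's patients skew toward stage IV, which has a lower base rate.

No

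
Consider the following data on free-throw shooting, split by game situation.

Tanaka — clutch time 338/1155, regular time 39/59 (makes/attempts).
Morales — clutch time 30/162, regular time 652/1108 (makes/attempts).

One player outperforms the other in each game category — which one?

Clutch time: Tanaka 338/1155 = 29.3%, Morales 30/162 = 18.5% → Tanaka
Regular time: Tanaka 39/59 = 66.1%, Morales 652/1108 = 58.8% → Tanaka
Tanaka has the higher rate in both groups.

Tanaka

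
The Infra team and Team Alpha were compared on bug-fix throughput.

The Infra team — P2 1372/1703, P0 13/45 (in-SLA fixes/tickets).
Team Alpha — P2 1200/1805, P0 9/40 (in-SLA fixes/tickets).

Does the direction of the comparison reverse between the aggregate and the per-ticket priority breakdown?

No

P2: the Infra team 1372/1703 = 80.6%, Team Alpha 1200/1805 = 66.5% → the Infra team
P0: the Infra team 13/45 = 28.9%, Team Alpha 9/40 = 22.5% → the Infra team
Overall: the Infra team 1385/1748 = 79.2%, Team Alpha 1209/1845 = 65.5% → the Infra team
The Infra team wins overall and in every ticket group — no reversal.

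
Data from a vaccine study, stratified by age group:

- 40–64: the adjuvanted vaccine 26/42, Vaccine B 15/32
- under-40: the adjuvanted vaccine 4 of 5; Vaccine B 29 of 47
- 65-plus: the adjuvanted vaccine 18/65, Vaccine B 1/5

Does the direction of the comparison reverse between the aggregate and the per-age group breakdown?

40–64: the adjuvanted vaccine 26/42 = 61.9%, Vaccine B 15/32 = 46.9% → the adjuvanted vaccine
Under-40: the adjuvanted vaccine 4/5 = 80.0%, Vaccine B 29/47 = 61.7% → the adjuvanted vaccine
65-plus: the adjuvanted vaccine 18/65 = 27.7%, Vaccine B 1/5 = 20.0% → the adjuvanted vaccine
Overall: the adjuvanted vaccine 48/112 = 42.9%, Vaccine B 45/84 = 53.6% → Vaccine B
The adjuvanted vaccine wins each age group but Vaccine B wins overall — the comparison reverses. The adjuvanted vaccine's recipients skew toward 65-plus, which has a lower base rate.

Yes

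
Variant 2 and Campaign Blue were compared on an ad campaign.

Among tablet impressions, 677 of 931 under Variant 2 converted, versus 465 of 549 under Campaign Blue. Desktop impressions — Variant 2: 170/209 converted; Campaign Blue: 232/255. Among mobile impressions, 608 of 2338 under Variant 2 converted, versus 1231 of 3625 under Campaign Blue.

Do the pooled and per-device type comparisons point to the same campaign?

Tablet: Variant 2 677/931 = 72.7%, Campaign Blue 465/549 = 84.7% → Campaign Blue
Desktop: Variant 2 170/209 = 81.3%, Campaign Blue 232/255 = 91.0% → Campaign Blue
Mobile: Variant 2 608/2338 = 26.0%, Campaign Blue 1231/3625 = 34.0% → Campaign Blue
Overall: Variant 2 1455/3478 = 41.8%, Campaign Blue 1928/4429 = 43.5% → Campaign Blue
Campaign Blue wins overall and in every device group — no reversal.

Yes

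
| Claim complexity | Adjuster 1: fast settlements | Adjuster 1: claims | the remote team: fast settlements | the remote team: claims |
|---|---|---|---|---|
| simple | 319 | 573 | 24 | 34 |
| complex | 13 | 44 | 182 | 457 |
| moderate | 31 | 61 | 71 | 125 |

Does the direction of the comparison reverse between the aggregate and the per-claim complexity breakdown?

Yes

Simple: Adjuster 1 319/573 = 55.7%, the remote team 24/34 = 70.6% → the remote team
Complex: Adjuster 1 13/44 = 29.5%, the remote team 182/457 = 39.8% → the remote team
Moderate: Adjuster 1 31/61 = 50.8%, the remote team 71/125 = 56.8% → the remote team
Overall: Adjuster 1 363/678 = 53.5%, the remote team 277/616 = 45.0% → Adjuster 1
The remote team wins each claim group but Adjuster 1 wins overall — the comparison reverses. The remote team's claims skew toward complex, which has a lower base rate.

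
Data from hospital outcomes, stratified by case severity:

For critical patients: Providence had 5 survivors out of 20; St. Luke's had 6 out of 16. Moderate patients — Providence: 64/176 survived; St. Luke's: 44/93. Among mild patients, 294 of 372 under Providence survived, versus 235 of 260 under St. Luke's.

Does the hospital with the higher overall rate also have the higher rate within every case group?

Critical: Providence 5/20 = 25.0%, St. Luke's 6/16 = 37.5% → St. Luke's
Moderate: Providence 64/176 = 36.4%, St. Luke's 44/93 = 47.3% → St. Luke's
Mild: Providence 294/372 = 79.0%, St. Luke's 235/260 = 90.4% → St. Luke's
Overall: Providence 363/568 = 63.9%, St. Luke's 285/369 = 77.2% → St. Luke's
St. Luke's wins overall and in every case group — no reversal.

Yes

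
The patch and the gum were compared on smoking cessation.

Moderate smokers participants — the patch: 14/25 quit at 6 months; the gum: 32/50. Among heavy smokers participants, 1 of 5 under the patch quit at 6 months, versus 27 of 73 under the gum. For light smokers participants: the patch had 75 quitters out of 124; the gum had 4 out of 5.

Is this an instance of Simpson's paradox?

Yes

Moderate smokers: the patch 14/25 = 56.0%, the gum 32/50 = 64.0% → the gum
Heavy smokers: the patch 1/5 = 20.0%, the gum 27/73 = 37.0% → the gum
Light smokers: the patch 75/124 = 60.5%, the gum 4/5 = 80.0% → the gum
Overall: the patch 90/154 = 58.4%, the gum 63/128 = 49.2% → the patch
The gum wins each dependence group but the patch wins overall — the comparison reverses. The gum's participants skew toward heavy smokers, which has a lower base rate.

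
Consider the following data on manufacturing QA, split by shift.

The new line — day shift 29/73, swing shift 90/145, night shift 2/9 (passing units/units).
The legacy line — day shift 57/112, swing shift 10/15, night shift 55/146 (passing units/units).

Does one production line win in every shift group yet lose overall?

Yes

Day shift: the new line 29/73 = 39.7%, the legacy line 57/112 = 50.9% → the legacy line
Swing shift: the new line 90/145 = 62.1%, the legacy line 10/15 = 66.7% → the legacy line
Night shift: the new line 2/9 = 22.2%, the legacy line 55/146 = 37.7% → the legacy line
Overall: the new line 121/227 = 53.3%, the legacy line 122/273 = 44.7% → the new line
The legacy line wins each shift group but the new line wins overall — the comparison reverses. The legacy line's units skew toward night shift, which has a lower base rate.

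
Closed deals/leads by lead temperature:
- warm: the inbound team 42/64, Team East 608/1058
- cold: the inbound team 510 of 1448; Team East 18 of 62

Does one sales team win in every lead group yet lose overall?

Yes

Warm: the inbound team 42/64 = 65.6%, Team East 608/1058 = 57.5% → the inbound team
Cold: the inbound team 510/1448 = 35.2%, Team East 18/62 = 29.0% → the inbound team
Overall: the inbound team 552/1512 = 36.5%, Team East 626/1120 = 55.9% → Team East
The inbound team wins each lead group but Team East wins overall — the comparison reverses. The inbound team's leads skew toward cold, which has a lower base rate.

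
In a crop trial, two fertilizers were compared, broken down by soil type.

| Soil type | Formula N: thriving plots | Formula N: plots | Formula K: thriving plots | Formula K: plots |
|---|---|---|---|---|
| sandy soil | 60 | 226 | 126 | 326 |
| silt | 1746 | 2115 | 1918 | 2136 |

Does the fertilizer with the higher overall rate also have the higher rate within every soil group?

Sandy soil: Formula N 60/226 = 26.5%, Formula K 126/326 = 38.7% → Formula K
Silt: Formula N 1746/2115 = 82.6%, Formula K 1918/2136 = 89.8% → Formula K
Overall: Formula N 1806/2341 = 77.1%, Formula K 2044/2462 = 83.0% → Formula K
Formula K wins overall and in every soil group — no reversal.

Yes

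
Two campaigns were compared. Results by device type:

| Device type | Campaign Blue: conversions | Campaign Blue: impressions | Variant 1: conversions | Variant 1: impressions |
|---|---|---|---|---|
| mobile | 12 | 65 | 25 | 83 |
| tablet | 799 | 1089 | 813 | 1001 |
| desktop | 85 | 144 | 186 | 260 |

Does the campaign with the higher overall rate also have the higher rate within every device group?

Mobile: Campaign Blue 12/65 = 18.5%, Variant 1 25/83 = 30.1% → Variant 1
Tablet: Campaign Blue 799/1089 = 73.4%, Variant 1 813/1001 = 81.2% → Variant 1
Desktop: Campaign Blue 85/144 = 59.0%, Variant 1 186/260 = 71.5% → Variant 1
Overall: Campaign Blue 896/1298 = 69.0%, Variant 1 1024/1344 = 76.2% → Variant 1
Variant 1 wins overall and in every device group — no reversal.

Yes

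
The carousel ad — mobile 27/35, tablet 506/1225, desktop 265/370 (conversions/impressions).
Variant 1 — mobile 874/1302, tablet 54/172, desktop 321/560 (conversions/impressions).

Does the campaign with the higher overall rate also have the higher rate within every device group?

No

Mobile: the carousel ad 27/35 = 77.1%, Variant 1 874/1302 = 67.1% → the carousel ad
Tablet: the carousel ad 506/1225 = 41.3%, Variant 1 54/172 = 31.4% → the carousel ad
Desktop: the carousel ad 265/370 = 71.6%, Variant 1 321/560 = 57.3% → the carousel ad
Overall: the carousel ad 798/1630 = 49.0%, Variant 1 1249/2034 = 61.4% → Variant 1
The carousel ad wins each device group but Variant 1 wins overall — the comparison reverses. The carousel ad's impressions skew toward tablet, which has a lower base rate.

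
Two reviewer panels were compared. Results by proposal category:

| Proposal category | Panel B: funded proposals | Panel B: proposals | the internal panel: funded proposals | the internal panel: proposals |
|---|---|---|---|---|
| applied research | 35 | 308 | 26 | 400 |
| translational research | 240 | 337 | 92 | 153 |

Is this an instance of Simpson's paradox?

No

Applied research: Panel B 35/308 = 11.4%, the internal panel 26/400 = 6.5% → Panel B
Translational research: Panel B 240/337 = 71.2%, the internal panel 92/153 = 60.1% → Panel B
Overall: Panel B 275/645 = 42.6%, the internal panel 118/553 = 21.3% → Panel B
Panel B wins overall and in every proposal group — no reversal.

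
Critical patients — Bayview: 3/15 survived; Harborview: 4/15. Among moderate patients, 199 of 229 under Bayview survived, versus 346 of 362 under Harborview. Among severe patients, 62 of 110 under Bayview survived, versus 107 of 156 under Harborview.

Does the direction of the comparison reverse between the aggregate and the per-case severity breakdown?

Critical: Bayview 3/15 = 20.0%, Harborview 4/15 = 26.7% → Harborview
Moderate: Bayview 199/229 = 86.9%, Harborview 346/362 = 95.6% → Harborview
Severe: Bayview 62/110 = 56.4%, Harborview 107/156 = 68.6% → Harborview
Overall: Bayview 264/354 = 74.6%, Harborview 457/533 = 85.7% → Harborview
Harborview wins overall and in every case group — no reversal.

No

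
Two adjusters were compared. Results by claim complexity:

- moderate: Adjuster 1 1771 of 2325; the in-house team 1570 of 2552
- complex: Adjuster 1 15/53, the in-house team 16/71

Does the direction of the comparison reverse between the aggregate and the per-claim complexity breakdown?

No

Moderate: Adjuster 1 1771/2325 = 76.2%, the in-house team 1570/2552 = 61.5% → Adjuster 1
Complex: Adjuster 1 15/53 = 28.3%, the in-house team 16/71 = 22.5% → Adjuster 1
Overall: Adjuster 1 1786/2378 = 75.1%, the in-house team 1586/2623 = 60.5% → Adjuster 1
Adjuster 1 wins overall and in every claim group — no reversal.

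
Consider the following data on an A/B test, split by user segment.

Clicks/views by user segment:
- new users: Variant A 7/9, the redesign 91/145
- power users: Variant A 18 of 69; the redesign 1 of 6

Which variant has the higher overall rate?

the redesign

New users: Variant A 7/9 = 77.8%, the redesign 91/145 = 62.8% → Variant A
Power users: Variant A 18/69 = 26.1%, the redesign 1/6 = 16.7% → Variant A
Overall: Variant A 25/78 = 32.1%, the redesign 92/151 = 60.9% → the redesign
(Variant A wins every user group but the redesign wins overall — Variant A's views skew toward the low-rate power users group.)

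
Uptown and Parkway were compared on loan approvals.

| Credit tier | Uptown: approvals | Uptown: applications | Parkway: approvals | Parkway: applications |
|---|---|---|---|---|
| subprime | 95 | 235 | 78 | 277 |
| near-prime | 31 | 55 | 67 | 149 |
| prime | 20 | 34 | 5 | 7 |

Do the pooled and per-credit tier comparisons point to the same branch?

Subprime: Uptown 95/235 = 40.4%, Parkway 78/277 = 28.2% → Uptown
Near-prime: Uptown 31/55 = 56.4%, Parkway 67/149 = 45.0% → Uptown
Prime: Uptown 20/34 = 58.8%, Parkway 5/7 = 71.4% → Parkway
Overall: Uptown 146/324 = 45.1%, Parkway 150/433 = 34.6% → Uptown
Neither sweeps: Uptown wins 2 of 3 groups, Parkway wins 1. Uptown wins overall but not every group — no Simpson reversal.

No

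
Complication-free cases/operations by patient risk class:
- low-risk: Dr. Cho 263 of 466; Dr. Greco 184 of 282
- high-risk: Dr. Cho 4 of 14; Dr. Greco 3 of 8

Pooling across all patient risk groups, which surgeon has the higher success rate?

Dr. Greco

Low-risk: Dr. Cho 263/466 = 56.4%, Dr. Greco 184/282 = 65.2% → Dr. Greco
High-risk: Dr. Cho 4/14 = 28.6%, Dr. Greco 3/8 = 37.5% → Dr. Greco
Overall: Dr. Cho 267/480 = 55.6%, Dr. Greco 187/290 = 64.5% → Dr. Greco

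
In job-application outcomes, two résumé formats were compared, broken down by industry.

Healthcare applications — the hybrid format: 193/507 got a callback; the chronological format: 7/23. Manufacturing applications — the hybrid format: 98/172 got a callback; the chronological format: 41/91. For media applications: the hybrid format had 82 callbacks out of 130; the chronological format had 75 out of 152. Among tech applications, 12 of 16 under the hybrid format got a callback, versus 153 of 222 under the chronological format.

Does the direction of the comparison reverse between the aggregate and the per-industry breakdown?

Yes

Healthcare: the hybrid format 193/507 = 38.1%, the chronological format 7/23 = 30.4% → the hybrid format
Manufacturing: the hybrid format 98/172 = 57.0%, the chronological format 41/91 = 45.1% → the hybrid format
Media: the hybrid format 82/130 = 63.1%, the chronological format 75/152 = 49.3% → the hybrid format
Tech: the hybrid format 12/16 = 75.0%, the chronological format 153/222 = 68.9% → the hybrid format
Overall: the hybrid format 385/825 = 46.7%, the chronological format 276/488 = 56.6% → the chronological format
The hybrid format wins each industry group but the chronological format wins overall — the comparison reverses. The hybrid format's applications skew toward healthcare, which has a lower base rate.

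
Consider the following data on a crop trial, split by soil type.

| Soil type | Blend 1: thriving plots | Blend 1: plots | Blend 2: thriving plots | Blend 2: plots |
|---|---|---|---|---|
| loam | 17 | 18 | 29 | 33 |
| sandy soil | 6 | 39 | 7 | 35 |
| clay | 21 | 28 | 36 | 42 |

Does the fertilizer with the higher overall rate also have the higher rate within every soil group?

Loam: Blend 1 17/18 = 94.4%, Blend 2 29/33 = 87.9% → Blend 1
Sandy soil: Blend 1 6/39 = 15.4%, Blend 2 7/35 = 20.0% → Blend 2
Clay: Blend 1 21/28 = 75.0%, Blend 2 36/42 = 85.7% → Blend 2
Overall: Blend 1 44/85 = 51.8%, Blend 2 72/110 = 65.5% → Blend 2
Neither sweeps: Blend 1 wins 1 of 3 groups, Blend 2 wins 2. Blend 2 wins overall but not every group — no Simpson reversal.

No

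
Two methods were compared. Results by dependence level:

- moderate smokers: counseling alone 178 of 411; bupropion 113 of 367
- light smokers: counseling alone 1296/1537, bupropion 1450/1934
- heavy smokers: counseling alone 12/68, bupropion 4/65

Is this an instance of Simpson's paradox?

No

Moderate smokers: counseling alone 178/411 = 43.3%, bupropion 113/367 = 30.8% → counseling alone
Light smokers: counseling alone 1296/1537 = 84.3%, bupropion 1450/1934 = 75.0% → counseling alone
Heavy smokers: counseling alone 12/68 = 17.6%, bupropion 4/65 = 6.2% → counseling alone
Overall: counseling alone 1486/2016 = 73.7%, bupropion 1567/2366 = 66.2% → counseling alone
Counseling alone wins overall and in every dependence group — no reversal.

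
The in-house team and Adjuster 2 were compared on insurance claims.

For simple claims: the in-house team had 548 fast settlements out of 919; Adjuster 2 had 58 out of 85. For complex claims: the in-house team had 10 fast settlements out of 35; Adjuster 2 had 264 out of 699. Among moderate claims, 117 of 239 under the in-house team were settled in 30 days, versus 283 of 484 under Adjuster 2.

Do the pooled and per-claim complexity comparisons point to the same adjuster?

Simple: the in-house team 548/919 = 59.6%, Adjuster 2 58/85 = 68.2% → Adjuster 2
Complex: the in-house team 10/35 = 28.6%, Adjuster 2 264/699 = 37.8% → Adjuster 2
Moderate: the in-house team 117/239 = 49.0%, Adjuster 2 283/484 = 58.5% → Adjuster 2
Overall: the in-house team 675/1193 = 56.6%, Adjuster 2 605/1268 = 47.7% → the in-house team
Adjuster 2 wins each claim group but the in-house team wins overall — the comparison reverses. Adjuster 2's claims skew toward complex, which has a lower base rate.

No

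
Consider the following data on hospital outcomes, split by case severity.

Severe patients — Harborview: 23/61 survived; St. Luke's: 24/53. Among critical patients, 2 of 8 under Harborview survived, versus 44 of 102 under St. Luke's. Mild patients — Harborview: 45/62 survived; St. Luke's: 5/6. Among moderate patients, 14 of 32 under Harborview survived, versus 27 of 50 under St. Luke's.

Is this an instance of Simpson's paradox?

Severe: Harborview 23/61 = 37.7%, St. Luke's 24/53 = 45.3% → St. Luke's
Critical: Harborview 2/8 = 25.0%, St. Luke's 44/102 = 43.1% → St. Luke's
Mild: Harborview 45/62 = 72.6%, St. Luke's 5/6 = 83.3% → St. Luke's
Moderate: Harborview 14/32 = 43.8%, St. Luke's 27/50 = 54.0% → St. Luke's
Overall: Harborview 84/163 = 51.5%, St. Luke's 100/211 = 47.4% → Harborview
St. Luke's wins each case group but Harborview wins overall — the comparison reverses. St. Luke's's patients skew toward critical, which has a lower base rate.

Yes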